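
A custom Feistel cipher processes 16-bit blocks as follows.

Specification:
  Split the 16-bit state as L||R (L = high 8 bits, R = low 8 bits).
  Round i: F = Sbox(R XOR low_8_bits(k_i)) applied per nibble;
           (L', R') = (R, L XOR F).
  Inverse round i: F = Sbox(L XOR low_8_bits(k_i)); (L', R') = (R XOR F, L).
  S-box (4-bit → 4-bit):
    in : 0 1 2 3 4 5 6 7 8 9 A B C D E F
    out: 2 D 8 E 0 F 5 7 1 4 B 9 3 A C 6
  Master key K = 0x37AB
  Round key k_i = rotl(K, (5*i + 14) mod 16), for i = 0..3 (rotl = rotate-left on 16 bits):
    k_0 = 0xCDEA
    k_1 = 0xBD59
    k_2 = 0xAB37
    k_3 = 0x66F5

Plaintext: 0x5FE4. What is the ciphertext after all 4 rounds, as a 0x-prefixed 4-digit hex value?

s_0 = plaintext = 0x5FE4
s_1 = Round(s_0, k_0) = 0xE473
s_2 = Round(s_1, k_1) = 0x736F
s_3 = Round(s_2, k_2) = 0x6F82
s_4 = Round(s_3, k_3) = 0x8218

0x8218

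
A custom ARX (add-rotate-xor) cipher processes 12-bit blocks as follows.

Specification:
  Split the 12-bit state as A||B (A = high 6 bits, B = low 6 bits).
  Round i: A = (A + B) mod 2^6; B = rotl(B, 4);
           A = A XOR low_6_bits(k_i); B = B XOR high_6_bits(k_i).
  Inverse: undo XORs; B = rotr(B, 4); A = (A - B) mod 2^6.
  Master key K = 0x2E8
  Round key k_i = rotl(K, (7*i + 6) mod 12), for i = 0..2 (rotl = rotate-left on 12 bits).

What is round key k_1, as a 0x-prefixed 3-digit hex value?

0x5D0

K = 0x2E8
k_0 = rotl(K, (7*0+6) mod 12) = rotl(K, 6) = 0xA0B
k_1 = rotl(K, (7*1+6) mod 12) = rotl(K, 1) = 0x5D0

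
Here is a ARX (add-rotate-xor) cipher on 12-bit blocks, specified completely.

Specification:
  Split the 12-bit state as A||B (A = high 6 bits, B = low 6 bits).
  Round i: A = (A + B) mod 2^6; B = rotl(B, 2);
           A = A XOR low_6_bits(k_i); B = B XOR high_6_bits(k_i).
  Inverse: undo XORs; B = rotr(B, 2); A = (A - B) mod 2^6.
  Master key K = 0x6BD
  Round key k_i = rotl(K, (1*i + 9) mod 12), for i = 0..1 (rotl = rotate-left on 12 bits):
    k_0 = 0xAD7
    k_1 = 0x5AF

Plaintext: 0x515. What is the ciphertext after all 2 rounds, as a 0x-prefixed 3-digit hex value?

0x4ED

s_0 = plaintext = 0x515
s_1 = Round(s_0, k_0) = 0xFBE
s_2 = Round(s_1, k_1) = 0x4ED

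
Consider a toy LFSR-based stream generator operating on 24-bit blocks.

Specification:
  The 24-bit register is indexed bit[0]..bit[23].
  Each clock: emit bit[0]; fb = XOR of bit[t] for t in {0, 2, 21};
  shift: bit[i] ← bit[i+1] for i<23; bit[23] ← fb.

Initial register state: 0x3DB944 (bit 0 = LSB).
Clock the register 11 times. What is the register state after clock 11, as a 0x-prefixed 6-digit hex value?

0x5687B7

reg_0 = 0x3DB944
clock 1: out=0, reg = 0x1EDCA2
clock 2: out=0, reg = 0x0F6E51
clock 3: out=1, reg = 0x87B728
clock 4: out=0, reg = 0x43DB94
clock 5: out=0, reg = 0xA1EDCA
clock 6: out=0, reg = 0xD0F6E5
clock 7: out=1, reg = 0x687B72
clock 8: out=0, reg = 0xB43DB9
clock 9: out=1, reg = 0x5A1EDC
clock 10: out=0, reg = 0xAD0F6E
clock 11: out=0, reg = 0x5687B7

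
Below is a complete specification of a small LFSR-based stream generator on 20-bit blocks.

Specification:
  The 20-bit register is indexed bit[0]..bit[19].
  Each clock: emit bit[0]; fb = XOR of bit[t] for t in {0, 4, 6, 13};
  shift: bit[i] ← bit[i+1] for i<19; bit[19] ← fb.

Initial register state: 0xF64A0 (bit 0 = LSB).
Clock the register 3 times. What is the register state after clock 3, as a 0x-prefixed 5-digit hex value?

0x7EC94

reg_0 = 0xF64A0
clock 1: out=0, reg = 0xFB250
clock 2: out=0, reg = 0xFD928
clock 3: out=0, reg = 0x7EC94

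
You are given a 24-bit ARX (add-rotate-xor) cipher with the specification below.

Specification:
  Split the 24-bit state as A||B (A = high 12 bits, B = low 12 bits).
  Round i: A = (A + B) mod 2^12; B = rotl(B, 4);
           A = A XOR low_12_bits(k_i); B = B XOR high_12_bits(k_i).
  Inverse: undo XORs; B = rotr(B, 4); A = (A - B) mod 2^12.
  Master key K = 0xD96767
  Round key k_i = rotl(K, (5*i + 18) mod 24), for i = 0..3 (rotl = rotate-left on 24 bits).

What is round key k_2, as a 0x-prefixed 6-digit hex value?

0x96767D

K = 0xD96767
k_0 = rotl(K, (5*0+18) mod 24) = rotl(K, 18) = 0x9F659D
k_1 = rotl(K, (5*1+18) mod 24) = rotl(K, 23) = 0xECB3B3
k_2 = rotl(K, (5*2+18) mod 24) = rotl(K, 4) = 0x96767D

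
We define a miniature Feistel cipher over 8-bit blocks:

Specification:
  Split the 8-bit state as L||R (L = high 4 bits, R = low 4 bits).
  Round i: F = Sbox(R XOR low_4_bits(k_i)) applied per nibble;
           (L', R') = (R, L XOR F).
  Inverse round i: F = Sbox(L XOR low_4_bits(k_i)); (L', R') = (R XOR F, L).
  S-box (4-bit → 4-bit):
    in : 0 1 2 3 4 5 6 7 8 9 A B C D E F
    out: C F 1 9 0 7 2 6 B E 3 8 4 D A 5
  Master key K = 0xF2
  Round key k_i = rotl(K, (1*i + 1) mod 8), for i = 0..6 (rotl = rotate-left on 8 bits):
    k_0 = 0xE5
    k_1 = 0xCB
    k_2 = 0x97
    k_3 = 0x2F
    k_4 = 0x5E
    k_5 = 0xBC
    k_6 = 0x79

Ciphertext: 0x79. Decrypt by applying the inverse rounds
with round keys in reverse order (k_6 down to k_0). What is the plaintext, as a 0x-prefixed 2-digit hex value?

s_0 = ciphertext = 0x79
s_1 = InvRound(s_0, k_6) = 0x37
s_2 = InvRound(s_1, k_5) = 0x23
s_3 = InvRound(s_2, k_4) = 0x72
s_4 = InvRound(s_3, k_3) = 0x97
s_5 = InvRound(s_4, k_2) = 0xD9
s_6 = InvRound(s_5, k_1) = 0xBD
s_7 = InvRound(s_6, k_0) = 0x7B

0x7B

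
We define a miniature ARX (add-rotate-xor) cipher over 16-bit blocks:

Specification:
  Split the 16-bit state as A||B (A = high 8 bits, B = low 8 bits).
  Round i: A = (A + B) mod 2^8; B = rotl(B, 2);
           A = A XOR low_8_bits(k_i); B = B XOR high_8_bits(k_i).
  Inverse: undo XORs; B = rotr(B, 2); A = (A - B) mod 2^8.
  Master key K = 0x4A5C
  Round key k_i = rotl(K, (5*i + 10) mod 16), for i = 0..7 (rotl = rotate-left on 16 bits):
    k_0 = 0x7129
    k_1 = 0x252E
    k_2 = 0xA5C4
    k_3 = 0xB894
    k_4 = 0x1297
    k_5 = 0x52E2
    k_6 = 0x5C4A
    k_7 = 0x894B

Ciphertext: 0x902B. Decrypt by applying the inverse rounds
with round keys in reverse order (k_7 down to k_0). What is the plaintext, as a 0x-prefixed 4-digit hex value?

s_0 = ciphertext = 0x902B
s_1 = InvRound(s_0, k_7) = 0x33A8
s_2 = InvRound(s_1, k_6) = 0x3C3D
s_3 = InvRound(s_2, k_5) = 0x03DB
s_4 = InvRound(s_3, k_4) = 0x2272
s_5 = InvRound(s_4, k_3) = 0x04B2
s_6 = InvRound(s_5, k_2) = 0xFBC5
s_7 = InvRound(s_6, k_1) = 0x9D38
s_8 = InvRound(s_7, k_0) = 0x6252

0x6252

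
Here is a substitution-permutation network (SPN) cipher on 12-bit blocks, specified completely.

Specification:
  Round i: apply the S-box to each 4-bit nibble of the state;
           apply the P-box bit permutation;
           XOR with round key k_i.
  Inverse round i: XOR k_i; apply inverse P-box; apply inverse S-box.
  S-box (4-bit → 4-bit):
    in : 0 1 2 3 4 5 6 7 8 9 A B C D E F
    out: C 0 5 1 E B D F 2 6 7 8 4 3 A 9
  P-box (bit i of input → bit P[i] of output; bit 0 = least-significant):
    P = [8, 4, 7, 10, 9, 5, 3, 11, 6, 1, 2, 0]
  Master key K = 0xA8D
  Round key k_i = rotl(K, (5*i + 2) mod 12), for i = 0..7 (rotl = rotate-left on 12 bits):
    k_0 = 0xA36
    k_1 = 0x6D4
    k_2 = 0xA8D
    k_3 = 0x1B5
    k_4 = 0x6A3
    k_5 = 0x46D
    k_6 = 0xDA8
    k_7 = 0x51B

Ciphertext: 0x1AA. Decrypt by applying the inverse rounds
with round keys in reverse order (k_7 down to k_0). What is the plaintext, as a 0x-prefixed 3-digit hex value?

s_0 = ciphertext = 0x1AA
s_1 = InvRound(s_0, k_7) = 0xB84
s_2 = InvRound(s_1, k_6) = 0xCAB
s_3 = InvRound(s_2, k_5) = 0xABC
s_4 = InvRound(s_3, k_4) = 0x40E
s_5 = InvRound(s_4, k_3) = 0xE97
s_6 = InvRound(s_5, k_2) = 0x8CE
s_7 = InvRound(s_6, k_1) = 0x86E
s_8 = InvRound(s_7, k_0) = 0x328

0x328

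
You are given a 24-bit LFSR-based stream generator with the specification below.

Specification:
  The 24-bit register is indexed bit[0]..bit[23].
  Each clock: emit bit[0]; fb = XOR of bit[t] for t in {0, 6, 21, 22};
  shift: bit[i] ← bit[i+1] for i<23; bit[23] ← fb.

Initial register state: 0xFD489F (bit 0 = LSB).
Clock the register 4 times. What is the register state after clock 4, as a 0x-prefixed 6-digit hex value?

reg_0 = 0xFD489F
clock 1: out=1, reg = 0xFEA44F
clock 2: out=1, reg = 0x7F5227
clock 3: out=1, reg = 0xBFA913
clock 4: out=1, reg = 0x5FD489

0x5FD489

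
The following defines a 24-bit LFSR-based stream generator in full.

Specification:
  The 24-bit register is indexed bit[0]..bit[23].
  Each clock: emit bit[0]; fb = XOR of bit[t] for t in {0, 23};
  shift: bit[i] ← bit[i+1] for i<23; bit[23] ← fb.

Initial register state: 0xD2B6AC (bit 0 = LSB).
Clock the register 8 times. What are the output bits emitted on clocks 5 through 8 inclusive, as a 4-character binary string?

0101

reg_0 = 0xD2B6AC
clock 1: out=0, reg = 0xE95B56
clock 2: out=0, reg = 0xF4ADAB
clock 3: out=1, reg = 0x7A56D5
clock 4: out=1, reg = 0xBD2B6A
clock 5: out=0, reg = 0xDE95B5
clock 6: out=1, reg = 0x6F4ADA
clock 7: out=0, reg = 0x37A56D
clock 8: out=1, reg = 0x9BD2B6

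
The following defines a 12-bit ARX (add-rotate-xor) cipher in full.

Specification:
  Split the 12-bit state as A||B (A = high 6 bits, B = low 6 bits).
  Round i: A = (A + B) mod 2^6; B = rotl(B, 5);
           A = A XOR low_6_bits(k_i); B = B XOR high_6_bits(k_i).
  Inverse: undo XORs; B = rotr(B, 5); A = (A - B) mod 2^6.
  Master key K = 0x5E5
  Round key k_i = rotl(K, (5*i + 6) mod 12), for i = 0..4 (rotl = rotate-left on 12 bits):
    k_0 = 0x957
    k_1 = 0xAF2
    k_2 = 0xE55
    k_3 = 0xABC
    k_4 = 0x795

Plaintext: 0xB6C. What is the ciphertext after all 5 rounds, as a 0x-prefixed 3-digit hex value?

s_0 = plaintext = 0xB6C
s_1 = Round(s_0, k_0) = 0x3B3
s_2 = Round(s_1, k_1) = 0xCD2
s_3 = Round(s_2, k_2) = 0x430
s_4 = Round(s_3, k_3) = 0xF32
s_5 = Round(s_4, k_4) = 0xEC7

0xEC7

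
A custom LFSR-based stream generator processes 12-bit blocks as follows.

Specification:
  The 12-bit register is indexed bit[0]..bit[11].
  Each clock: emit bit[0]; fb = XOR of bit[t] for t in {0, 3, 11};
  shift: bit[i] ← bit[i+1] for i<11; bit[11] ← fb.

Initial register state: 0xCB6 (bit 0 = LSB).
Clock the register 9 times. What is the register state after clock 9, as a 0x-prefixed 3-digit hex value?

0x8FE

reg_0 = 0xCB6
clock 1: out=0, reg = 0xE5B
clock 2: out=1, reg = 0xF2D
clock 3: out=1, reg = 0xF96
clock 4: out=0, reg = 0xFCB
clock 5: out=1, reg = 0xFE5
clock 6: out=1, reg = 0x7F2
clock 7: out=0, reg = 0x3F9
clock 8: out=1, reg = 0x1FC
clock 9: out=0, reg = 0x8FE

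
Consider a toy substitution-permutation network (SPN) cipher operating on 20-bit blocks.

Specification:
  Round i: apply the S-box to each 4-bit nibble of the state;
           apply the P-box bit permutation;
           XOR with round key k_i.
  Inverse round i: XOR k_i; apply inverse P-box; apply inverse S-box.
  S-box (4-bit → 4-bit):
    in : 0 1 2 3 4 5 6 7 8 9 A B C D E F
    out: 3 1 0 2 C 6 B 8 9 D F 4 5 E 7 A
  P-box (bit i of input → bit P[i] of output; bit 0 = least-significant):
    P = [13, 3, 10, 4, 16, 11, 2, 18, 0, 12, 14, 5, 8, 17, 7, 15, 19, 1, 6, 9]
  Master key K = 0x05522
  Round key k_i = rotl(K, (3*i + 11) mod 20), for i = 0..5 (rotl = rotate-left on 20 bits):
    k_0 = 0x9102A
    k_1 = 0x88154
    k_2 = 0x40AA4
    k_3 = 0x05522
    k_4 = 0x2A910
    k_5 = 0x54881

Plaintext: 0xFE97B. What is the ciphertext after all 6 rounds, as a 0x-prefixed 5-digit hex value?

s_0 = plaintext = 0xFE97B
s_1 = Round(s_0, k_0) = 0xF5789
s_2 = Round(s_1, k_1) = 0xFA7E6
s_3 = Round(s_2, k_2) = 0x7A11A
s_4 = Round(s_3, k_3) = 0x3F2BB
s_5 = Round(s_4, k_4) = 0x02D16
s_6 = Round(s_5, k_5) = 0xC38BB

0xC38BB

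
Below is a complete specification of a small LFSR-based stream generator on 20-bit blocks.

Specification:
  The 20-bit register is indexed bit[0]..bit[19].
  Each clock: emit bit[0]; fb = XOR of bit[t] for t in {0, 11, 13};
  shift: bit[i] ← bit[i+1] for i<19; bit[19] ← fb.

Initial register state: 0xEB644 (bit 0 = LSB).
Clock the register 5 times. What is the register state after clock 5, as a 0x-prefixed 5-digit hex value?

reg_0 = 0xEB644
clock 1: out=0, reg = 0xF5B22
clock 2: out=0, reg = 0xFAD91
clock 3: out=1, reg = 0xFD6C8
clock 4: out=0, reg = 0x7EB64
clock 5: out=0, reg = 0x3F5B2

0x3F5B2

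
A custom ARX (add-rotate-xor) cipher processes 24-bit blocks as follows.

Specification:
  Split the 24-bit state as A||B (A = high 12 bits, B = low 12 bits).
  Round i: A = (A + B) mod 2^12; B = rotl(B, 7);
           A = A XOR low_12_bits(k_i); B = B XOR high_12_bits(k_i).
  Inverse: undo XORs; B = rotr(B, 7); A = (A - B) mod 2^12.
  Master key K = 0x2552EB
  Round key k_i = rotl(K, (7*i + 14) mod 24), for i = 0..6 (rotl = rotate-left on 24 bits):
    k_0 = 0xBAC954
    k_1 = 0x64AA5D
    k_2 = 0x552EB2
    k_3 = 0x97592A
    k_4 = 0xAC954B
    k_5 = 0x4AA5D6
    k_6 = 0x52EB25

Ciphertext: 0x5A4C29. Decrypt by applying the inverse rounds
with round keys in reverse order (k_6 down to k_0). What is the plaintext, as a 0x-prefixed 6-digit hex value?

s_0 = ciphertext = 0x5A4C29
s_1 = InvRound(s_0, k_6) = 0xD8F0F2
s_2 = InvRound(s_1, k_5) = 0xD51B08
s_3 = InvRound(s_2, k_4) = 0xFF7823
s_4 = InvRound(s_3, k_3) = 0xC1BAC2
s_5 = InvRound(s_4, k_2) = 0x08A21F
s_6 = InvRound(s_5, k_1) = 0x02FAA8
s_7 = InvRound(s_6, k_0) = 0x8F9082

0x8F9082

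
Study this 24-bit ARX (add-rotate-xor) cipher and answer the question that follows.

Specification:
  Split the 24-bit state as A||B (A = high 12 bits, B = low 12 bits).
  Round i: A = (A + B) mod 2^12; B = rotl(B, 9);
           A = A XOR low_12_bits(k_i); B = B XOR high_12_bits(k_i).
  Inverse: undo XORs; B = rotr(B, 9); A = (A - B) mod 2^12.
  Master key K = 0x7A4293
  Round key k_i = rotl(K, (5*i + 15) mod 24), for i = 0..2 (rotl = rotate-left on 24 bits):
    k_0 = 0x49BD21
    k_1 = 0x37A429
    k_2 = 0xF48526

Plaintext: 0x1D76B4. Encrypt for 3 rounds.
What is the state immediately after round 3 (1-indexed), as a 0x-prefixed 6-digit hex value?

0xBF7856

s_0 = plaintext = 0x1D76B4
s_1 = Round(s_0, k_0) = 0x5AAC4D
s_2 = Round(s_1, k_1) = 0x5DE8F3
s_3 = Round(s_2, k_2) = 0xBF7856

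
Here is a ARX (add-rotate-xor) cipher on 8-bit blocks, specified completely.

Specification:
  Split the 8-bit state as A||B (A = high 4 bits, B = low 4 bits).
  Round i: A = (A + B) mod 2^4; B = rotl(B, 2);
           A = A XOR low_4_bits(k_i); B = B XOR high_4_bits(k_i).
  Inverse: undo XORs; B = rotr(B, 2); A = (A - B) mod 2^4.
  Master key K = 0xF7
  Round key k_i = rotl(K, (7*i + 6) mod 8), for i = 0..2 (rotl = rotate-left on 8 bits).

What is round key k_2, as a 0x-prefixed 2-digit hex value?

K = 0xF7
k_0 = rotl(K, (7*0+6) mod 8) = rotl(K, 6) = 0xFD
k_1 = rotl(K, (7*1+6) mod 8) = rotl(K, 5) = 0xFE
k_2 = rotl(K, (7*2+6) mod 8) = rotl(K, 4) = 0x7F

0x7F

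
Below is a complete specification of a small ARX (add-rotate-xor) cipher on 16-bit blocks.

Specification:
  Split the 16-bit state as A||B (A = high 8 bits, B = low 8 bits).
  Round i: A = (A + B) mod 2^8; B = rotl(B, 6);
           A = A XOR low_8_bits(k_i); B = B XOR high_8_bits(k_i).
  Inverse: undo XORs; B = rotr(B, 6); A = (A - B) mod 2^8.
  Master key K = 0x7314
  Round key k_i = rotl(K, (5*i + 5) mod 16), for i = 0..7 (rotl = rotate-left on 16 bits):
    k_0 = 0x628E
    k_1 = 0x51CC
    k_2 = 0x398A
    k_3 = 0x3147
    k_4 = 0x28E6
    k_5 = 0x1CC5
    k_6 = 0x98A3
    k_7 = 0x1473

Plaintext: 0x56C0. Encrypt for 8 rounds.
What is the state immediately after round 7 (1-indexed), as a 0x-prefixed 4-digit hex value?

s_0 = plaintext = 0x56C0
s_1 = Round(s_0, k_0) = 0x9852
s_2 = Round(s_1, k_1) = 0x26C5
s_3 = Round(s_2, k_2) = 0x6148
s_4 = Round(s_3, k_3) = 0xEE23
s_5 = Round(s_4, k_4) = 0xF7E0
s_6 = Round(s_5, k_5) = 0x1224
s_7 = Round(s_6, k_6) = 0x9591
s_8 = Round(s_7, k_7) = 0x5570

0x9591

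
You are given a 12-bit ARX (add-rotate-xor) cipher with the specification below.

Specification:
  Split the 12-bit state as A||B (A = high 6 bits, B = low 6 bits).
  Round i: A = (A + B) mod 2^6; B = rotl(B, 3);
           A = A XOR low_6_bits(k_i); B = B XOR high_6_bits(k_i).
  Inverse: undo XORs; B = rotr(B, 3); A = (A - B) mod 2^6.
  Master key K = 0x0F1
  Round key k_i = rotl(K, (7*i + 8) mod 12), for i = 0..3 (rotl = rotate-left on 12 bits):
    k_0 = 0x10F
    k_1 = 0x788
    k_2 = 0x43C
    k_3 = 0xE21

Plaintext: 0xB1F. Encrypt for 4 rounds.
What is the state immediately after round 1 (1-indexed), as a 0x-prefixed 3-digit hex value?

s_0 = plaintext = 0xB1F
s_1 = Round(s_0, k_0) = 0x13F
s_2 = Round(s_1, k_1) = 0x2E1
s_3 = Round(s_2, k_2) = 0x41C
s_4 = Round(s_3, k_3) = 0x35B

0x13F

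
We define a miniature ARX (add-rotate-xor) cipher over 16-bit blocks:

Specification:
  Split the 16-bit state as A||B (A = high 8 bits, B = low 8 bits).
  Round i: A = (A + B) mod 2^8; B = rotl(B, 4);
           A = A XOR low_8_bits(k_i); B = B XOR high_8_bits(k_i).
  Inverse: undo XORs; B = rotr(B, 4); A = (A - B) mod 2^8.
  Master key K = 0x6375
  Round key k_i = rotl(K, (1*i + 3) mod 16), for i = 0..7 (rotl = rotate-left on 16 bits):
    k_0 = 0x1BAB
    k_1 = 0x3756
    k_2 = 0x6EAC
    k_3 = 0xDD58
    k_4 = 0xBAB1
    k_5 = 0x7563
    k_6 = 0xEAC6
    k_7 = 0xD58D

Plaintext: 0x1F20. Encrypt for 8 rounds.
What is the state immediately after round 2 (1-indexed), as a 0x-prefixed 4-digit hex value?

0xFBA6

s_0 = plaintext = 0x1F20
s_1 = Round(s_0, k_0) = 0x9419
s_2 = Round(s_1, k_1) = 0xFBA6
s_3 = Round(s_2, k_2) = 0x0D04
s_4 = Round(s_3, k_3) = 0x499D
s_5 = Round(s_4, k_4) = 0x5763
s_6 = Round(s_5, k_5) = 0xD943
s_7 = Round(s_6, k_6) = 0xDADE
s_8 = Round(s_7, k_7) = 0x3538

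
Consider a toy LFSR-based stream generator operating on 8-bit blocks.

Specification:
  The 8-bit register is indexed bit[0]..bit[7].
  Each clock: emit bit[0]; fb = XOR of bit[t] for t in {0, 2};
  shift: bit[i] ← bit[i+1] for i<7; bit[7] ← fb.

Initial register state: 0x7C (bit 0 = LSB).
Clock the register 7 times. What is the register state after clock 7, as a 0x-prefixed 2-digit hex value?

0x46

reg_0 = 0x7C
clock 1: out=0, reg = 0xBE
clock 2: out=0, reg = 0xDF
clock 3: out=1, reg = 0x6F
clock 4: out=1, reg = 0x37
clock 5: out=1, reg = 0x1B
clock 6: out=1, reg = 0x8D
clock 7: out=1, reg = 0x46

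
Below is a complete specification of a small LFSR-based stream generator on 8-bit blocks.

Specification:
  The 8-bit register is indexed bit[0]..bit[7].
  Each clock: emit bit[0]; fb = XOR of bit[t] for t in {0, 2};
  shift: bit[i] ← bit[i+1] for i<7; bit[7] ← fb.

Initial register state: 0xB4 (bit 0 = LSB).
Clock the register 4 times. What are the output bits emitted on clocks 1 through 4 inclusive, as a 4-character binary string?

reg_0 = 0xB4
clock 1: out=0, reg = 0xDA
clock 2: out=0, reg = 0x6D
clock 3: out=1, reg = 0x36
clock 4: out=0, reg = 0x9B

0010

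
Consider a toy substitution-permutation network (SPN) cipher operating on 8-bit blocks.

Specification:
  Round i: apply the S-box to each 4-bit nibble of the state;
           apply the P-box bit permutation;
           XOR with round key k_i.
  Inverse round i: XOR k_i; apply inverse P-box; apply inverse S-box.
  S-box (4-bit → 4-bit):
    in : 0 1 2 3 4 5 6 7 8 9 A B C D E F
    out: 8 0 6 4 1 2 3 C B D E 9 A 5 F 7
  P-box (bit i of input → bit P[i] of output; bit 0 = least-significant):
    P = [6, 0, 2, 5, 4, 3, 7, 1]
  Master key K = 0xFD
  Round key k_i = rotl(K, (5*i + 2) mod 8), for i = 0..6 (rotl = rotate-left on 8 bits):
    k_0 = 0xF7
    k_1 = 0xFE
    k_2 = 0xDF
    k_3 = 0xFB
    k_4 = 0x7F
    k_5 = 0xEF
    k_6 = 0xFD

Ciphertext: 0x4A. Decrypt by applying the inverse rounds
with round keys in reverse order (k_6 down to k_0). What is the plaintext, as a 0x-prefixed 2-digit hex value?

0xAF

s_0 = ciphertext = 0x4A
s_1 = InvRound(s_0, k_6) = 0x9A
s_2 = InvRound(s_1, k_5) = 0x4E
s_3 = InvRound(s_2, k_4) = 0x4C
s_4 = InvRound(s_3, k_3) = 0x9A
s_5 = InvRound(s_4, k_2) = 0x1F
s_6 = InvRound(s_5, k_1) = 0x38
s_7 = InvRound(s_6, k_0) = 0xAF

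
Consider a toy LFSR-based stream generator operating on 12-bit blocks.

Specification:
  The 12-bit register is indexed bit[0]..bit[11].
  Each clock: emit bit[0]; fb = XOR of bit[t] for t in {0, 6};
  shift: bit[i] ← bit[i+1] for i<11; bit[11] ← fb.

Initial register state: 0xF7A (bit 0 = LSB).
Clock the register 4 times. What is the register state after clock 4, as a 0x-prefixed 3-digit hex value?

reg_0 = 0xF7A
clock 1: out=0, reg = 0xFBD
clock 2: out=1, reg = 0xFDE
clock 3: out=0, reg = 0xFEF
clock 4: out=1, reg = 0x7F7

0x7F7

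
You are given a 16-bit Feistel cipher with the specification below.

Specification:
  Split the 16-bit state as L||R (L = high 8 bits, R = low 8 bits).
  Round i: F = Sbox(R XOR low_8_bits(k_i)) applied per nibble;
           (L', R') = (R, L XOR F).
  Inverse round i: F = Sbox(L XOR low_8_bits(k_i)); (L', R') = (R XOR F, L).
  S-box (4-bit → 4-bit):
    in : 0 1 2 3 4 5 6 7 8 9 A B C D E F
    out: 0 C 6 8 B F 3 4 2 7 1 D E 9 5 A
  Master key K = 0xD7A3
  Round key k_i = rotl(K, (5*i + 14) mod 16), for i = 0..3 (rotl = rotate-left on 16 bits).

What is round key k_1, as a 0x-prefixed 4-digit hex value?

K = 0xD7A3
k_0 = rotl(K, (5*0+14) mod 16) = rotl(K, 14) = 0xF5E8
k_1 = rotl(K, (5*1+14) mod 16) = rotl(K, 3) = 0xBD1E

0xBD1E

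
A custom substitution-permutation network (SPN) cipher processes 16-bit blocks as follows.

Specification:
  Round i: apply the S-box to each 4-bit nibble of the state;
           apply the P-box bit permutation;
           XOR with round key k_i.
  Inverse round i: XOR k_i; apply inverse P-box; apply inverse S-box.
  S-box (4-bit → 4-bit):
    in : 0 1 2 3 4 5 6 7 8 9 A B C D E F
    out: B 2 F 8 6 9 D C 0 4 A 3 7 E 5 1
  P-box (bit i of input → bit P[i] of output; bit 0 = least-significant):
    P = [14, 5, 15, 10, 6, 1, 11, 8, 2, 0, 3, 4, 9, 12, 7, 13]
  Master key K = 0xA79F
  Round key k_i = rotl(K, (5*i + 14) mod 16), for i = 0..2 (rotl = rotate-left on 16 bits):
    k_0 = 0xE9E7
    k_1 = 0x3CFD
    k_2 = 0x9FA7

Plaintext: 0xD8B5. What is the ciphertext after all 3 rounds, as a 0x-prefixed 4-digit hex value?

0x7264

s_0 = plaintext = 0xD8B5
s_1 = Round(s_0, k_0) = 0x9D25
s_2 = Round(s_1, k_1) = 0x7126
s_3 = Round(s_2, k_2) = 0x7264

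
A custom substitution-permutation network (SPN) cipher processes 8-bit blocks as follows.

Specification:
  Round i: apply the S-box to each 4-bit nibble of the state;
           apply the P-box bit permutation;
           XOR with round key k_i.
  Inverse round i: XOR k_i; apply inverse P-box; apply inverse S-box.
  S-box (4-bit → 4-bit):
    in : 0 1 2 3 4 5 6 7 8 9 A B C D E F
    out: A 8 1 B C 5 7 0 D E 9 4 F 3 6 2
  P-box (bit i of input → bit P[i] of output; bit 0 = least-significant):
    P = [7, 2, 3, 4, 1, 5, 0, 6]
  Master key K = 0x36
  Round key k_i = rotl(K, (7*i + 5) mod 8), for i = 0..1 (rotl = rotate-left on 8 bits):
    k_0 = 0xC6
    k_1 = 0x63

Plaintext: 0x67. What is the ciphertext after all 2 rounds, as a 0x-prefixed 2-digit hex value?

s_0 = plaintext = 0x67
s_1 = Round(s_0, k_0) = 0xE5
s_2 = Round(s_1, k_1) = 0xCA

0xCA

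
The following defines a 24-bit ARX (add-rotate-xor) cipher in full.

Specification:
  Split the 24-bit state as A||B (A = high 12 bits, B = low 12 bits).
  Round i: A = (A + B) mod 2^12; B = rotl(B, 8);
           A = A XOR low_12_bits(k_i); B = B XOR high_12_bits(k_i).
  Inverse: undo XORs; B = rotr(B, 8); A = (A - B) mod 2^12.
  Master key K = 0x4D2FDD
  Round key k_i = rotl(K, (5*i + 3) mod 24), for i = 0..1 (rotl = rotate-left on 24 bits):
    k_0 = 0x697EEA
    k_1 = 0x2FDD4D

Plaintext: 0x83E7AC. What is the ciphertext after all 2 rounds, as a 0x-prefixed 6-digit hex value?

0x6A0F53

s_0 = plaintext = 0x83E7AC
s_1 = Round(s_0, k_0) = 0x100AED
s_2 = Round(s_1, k_1) = 0x6A0F53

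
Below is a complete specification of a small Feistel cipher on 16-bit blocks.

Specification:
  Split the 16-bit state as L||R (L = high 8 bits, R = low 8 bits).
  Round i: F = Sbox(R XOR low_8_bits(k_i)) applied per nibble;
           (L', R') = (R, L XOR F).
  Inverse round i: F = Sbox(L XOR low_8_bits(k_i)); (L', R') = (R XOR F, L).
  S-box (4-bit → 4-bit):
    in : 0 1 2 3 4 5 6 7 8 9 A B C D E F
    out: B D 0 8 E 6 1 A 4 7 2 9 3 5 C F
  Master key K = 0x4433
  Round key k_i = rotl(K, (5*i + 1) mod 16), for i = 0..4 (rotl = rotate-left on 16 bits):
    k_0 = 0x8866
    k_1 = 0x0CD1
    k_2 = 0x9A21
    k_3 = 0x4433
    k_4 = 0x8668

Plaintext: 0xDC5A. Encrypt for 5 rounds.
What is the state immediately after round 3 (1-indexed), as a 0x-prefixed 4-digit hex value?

s_0 = plaintext = 0xDC5A
s_1 = Round(s_0, k_0) = 0x5A5F
s_2 = Round(s_1, k_1) = 0x5F16
s_3 = Round(s_2, k_2) = 0x16D5
s_4 = Round(s_3, k_3) = 0xD5D7
s_5 = Round(s_4, k_4) = 0xD74A

0x16D5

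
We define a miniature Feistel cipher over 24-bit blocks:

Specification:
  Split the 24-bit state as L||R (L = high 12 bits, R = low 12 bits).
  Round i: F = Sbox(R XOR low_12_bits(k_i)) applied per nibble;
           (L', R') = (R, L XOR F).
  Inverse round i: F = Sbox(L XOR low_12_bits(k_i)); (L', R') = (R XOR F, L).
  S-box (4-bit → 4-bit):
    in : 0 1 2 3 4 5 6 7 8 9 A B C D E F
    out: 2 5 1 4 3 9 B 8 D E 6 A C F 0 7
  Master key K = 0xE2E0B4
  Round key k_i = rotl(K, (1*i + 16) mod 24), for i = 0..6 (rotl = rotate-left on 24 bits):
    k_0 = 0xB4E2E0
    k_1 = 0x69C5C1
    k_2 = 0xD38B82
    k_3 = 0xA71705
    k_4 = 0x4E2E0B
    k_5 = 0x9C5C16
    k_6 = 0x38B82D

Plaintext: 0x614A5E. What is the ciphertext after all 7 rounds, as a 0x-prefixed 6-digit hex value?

0x7BAF00

s_0 = plaintext = 0x614A5E
s_1 = Round(s_0, k_0) = 0xA5EBB4
s_2 = Round(s_1, k_1) = 0xBB4AD7
s_3 = Round(s_2, k_2) = 0xAD7E2D
s_4 = Round(s_3, k_3) = 0xE2D4CA
s_5 = Round(s_4, k_4) = 0x4CA8E8
s_6 = Round(s_5, k_5) = 0x8E87BA
s_7 = Round(s_6, k_6) = 0x7BAF00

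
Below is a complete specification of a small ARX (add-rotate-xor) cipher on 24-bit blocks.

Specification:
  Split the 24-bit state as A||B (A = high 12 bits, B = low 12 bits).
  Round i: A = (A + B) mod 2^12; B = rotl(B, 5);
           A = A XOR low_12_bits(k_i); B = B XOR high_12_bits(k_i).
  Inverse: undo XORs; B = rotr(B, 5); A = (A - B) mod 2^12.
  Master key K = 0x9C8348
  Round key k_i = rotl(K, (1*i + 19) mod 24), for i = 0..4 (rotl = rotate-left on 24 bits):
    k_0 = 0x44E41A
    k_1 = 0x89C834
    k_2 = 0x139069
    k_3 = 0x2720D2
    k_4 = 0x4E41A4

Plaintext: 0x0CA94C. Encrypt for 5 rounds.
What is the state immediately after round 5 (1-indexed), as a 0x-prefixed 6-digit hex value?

s_0 = plaintext = 0x0CA94C
s_1 = Round(s_0, k_0) = 0xE0CDDC
s_2 = Round(s_1, k_1) = 0x3DC307
s_3 = Round(s_2, k_2) = 0x68A1DF
s_4 = Round(s_3, k_3) = 0x8BB991
s_5 = Round(s_4, k_4) = 0x3E86D7

0x3E86D7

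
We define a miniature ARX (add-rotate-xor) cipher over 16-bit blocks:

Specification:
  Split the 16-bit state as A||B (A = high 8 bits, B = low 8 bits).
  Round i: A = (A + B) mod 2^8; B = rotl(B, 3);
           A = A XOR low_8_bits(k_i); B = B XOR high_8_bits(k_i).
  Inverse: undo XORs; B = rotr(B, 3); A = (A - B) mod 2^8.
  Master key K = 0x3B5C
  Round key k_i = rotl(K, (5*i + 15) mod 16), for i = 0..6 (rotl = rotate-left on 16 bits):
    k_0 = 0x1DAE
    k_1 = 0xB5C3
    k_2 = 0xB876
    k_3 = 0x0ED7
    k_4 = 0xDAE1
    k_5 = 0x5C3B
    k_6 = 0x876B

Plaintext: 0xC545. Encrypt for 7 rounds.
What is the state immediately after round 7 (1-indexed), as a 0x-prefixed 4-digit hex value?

s_0 = plaintext = 0xC545
s_1 = Round(s_0, k_0) = 0xA437
s_2 = Round(s_1, k_1) = 0x180C
s_3 = Round(s_2, k_2) = 0x52D8
s_4 = Round(s_3, k_3) = 0xFDC8
s_5 = Round(s_4, k_4) = 0x249C
s_6 = Round(s_5, k_5) = 0xFBB8
s_7 = Round(s_6, k_6) = 0xD842

0xD842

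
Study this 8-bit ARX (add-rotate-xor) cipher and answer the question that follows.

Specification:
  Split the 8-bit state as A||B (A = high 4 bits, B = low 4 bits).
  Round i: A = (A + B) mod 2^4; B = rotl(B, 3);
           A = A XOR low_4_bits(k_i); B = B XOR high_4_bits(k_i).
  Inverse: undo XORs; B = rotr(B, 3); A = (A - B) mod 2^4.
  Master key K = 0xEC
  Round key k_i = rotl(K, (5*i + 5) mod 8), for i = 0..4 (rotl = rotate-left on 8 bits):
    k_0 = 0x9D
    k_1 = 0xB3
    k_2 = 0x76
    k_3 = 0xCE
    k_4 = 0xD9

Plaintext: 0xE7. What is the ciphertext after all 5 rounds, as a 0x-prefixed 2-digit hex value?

s_0 = plaintext = 0xE7
s_1 = Round(s_0, k_0) = 0x82
s_2 = Round(s_1, k_1) = 0x9A
s_3 = Round(s_2, k_2) = 0x52
s_4 = Round(s_3, k_3) = 0x9D
s_5 = Round(s_4, k_4) = 0xF3

0xF3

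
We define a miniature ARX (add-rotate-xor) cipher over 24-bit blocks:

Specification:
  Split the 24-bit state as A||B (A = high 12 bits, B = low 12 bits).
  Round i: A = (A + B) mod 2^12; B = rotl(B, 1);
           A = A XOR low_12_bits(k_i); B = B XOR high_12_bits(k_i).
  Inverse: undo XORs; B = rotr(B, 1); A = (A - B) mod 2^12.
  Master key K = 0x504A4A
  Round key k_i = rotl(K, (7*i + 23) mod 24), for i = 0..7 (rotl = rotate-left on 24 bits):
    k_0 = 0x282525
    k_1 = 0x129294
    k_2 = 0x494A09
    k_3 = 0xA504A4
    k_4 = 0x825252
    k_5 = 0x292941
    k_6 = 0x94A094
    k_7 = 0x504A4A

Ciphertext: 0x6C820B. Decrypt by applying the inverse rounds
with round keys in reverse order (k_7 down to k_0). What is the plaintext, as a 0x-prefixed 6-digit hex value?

0x04F2D2

s_0 = ciphertext = 0x6C820B
s_1 = InvRound(s_0, k_7) = 0x0FBB87
s_2 = InvRound(s_1, k_6) = 0x709966
s_3 = InvRound(s_2, k_5) = 0x84E5FA
s_4 = InvRound(s_3, k_4) = 0xB2DEEF
s_5 = InvRound(s_4, k_3) = 0x52AA5F
s_6 = InvRound(s_5, k_2) = 0xFBEF65
s_7 = InvRound(s_6, k_1) = 0x604726
s_8 = InvRound(s_7, k_0) = 0x04F2D2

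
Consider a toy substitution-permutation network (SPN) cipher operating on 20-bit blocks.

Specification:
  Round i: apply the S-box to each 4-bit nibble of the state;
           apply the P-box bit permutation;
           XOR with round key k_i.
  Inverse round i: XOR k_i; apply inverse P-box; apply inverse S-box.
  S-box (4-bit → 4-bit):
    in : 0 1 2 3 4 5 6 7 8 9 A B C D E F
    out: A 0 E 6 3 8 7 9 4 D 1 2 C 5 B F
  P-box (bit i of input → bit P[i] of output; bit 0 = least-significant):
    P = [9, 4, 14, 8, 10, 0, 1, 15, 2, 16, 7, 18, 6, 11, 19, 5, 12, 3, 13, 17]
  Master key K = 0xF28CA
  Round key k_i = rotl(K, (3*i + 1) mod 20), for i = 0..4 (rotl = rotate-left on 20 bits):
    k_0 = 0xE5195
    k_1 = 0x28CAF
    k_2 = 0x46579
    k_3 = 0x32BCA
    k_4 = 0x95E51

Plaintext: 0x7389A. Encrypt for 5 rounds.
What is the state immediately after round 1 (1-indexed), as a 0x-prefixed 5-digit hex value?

s_0 = plaintext = 0x7389A
s_1 = Round(s_0, k_0) = 0x4CF17
s_2 = Round(s_1, k_1) = 0xF9F03
s_3 = Round(s_2, k_2) = 0xB9584
s_4 = Round(s_3, k_3) = 0xF29B0
s_5 = Round(s_4, k_4) = 0x767EC

0x4CF17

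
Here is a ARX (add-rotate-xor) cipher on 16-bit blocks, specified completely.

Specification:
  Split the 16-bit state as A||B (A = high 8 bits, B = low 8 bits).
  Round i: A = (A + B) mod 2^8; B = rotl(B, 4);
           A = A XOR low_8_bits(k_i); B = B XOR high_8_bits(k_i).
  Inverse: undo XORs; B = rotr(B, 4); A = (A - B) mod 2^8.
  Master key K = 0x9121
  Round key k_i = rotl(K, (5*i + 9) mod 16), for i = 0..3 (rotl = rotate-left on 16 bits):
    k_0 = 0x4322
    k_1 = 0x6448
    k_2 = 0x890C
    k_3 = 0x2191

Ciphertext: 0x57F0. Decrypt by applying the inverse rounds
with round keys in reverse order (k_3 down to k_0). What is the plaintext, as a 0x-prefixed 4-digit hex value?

0x4719

s_0 = ciphertext = 0x57F0
s_1 = InvRound(s_0, k_3) = 0xA91D
s_2 = InvRound(s_1, k_2) = 0x5C49
s_3 = InvRound(s_2, k_1) = 0x42D2
s_4 = InvRound(s_3, k_0) = 0x4719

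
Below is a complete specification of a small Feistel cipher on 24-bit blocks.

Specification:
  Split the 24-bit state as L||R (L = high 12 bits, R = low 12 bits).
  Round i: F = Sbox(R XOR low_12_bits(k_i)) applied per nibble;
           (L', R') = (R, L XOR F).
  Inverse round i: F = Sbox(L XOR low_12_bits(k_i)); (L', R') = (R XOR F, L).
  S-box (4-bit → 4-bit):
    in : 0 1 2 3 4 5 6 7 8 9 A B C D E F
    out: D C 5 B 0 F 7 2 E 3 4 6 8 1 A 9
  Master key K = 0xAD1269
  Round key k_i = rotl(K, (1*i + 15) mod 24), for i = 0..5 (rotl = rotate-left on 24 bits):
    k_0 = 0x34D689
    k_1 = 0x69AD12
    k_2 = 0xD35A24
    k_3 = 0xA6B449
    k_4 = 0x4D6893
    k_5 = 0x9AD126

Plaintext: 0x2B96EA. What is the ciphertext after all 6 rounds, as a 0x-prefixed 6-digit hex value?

0x32A812

s_0 = plaintext = 0x2B96EA
s_1 = Round(s_0, k_0) = 0x6EAFC2
s_2 = Round(s_1, k_1) = 0xFC23F7
s_3 = Round(s_2, k_2) = 0x3F7CD9
s_4 = Round(s_3, k_3) = 0xCD9DCA
s_5 = Round(s_4, k_4) = 0xDCA32A
s_6 = Round(s_5, k_5) = 0x32A812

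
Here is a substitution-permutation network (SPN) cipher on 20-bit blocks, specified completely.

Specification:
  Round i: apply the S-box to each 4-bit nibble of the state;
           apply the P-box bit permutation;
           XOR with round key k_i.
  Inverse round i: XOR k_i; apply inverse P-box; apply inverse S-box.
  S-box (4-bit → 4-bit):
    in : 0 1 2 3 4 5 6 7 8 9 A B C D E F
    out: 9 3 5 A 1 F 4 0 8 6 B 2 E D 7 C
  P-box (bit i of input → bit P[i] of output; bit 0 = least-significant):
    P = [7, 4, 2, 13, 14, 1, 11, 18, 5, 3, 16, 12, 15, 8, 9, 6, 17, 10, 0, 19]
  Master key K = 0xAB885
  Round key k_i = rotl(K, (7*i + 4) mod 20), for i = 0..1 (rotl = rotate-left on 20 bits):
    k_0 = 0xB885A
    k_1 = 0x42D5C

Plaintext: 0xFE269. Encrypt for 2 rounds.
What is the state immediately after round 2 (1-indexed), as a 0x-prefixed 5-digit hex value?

0x69511

s_0 = plaintext = 0xFE269
s_1 = Round(s_0, k_0) = 0x2036F
s_2 = Round(s_1, k_1) = 0x69511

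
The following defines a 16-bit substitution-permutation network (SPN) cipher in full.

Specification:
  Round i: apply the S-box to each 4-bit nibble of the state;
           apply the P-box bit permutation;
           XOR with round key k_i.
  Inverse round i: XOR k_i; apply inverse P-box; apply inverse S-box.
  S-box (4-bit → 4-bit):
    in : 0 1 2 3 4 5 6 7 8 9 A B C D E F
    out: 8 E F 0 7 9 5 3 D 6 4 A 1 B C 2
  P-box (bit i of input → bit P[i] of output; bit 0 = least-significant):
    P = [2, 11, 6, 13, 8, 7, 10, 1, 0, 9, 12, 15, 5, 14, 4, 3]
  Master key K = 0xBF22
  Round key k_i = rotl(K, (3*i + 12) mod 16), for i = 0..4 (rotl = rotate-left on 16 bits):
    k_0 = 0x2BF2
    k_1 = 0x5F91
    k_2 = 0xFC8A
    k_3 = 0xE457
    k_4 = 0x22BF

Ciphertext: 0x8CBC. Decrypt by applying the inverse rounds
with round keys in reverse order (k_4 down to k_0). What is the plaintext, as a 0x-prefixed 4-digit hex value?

0x4A69

s_0 = ciphertext = 0x8CBC
s_1 = InvRound(s_0, k_4) = 0x3DEB
s_2 = InvRound(s_1, k_3) = 0x2E77
s_3 = InvRound(s_2, k_2) = 0x22F6
s_4 = InvRound(s_3, k_1) = 0x7682
s_5 = InvRound(s_4, k_0) = 0x4A69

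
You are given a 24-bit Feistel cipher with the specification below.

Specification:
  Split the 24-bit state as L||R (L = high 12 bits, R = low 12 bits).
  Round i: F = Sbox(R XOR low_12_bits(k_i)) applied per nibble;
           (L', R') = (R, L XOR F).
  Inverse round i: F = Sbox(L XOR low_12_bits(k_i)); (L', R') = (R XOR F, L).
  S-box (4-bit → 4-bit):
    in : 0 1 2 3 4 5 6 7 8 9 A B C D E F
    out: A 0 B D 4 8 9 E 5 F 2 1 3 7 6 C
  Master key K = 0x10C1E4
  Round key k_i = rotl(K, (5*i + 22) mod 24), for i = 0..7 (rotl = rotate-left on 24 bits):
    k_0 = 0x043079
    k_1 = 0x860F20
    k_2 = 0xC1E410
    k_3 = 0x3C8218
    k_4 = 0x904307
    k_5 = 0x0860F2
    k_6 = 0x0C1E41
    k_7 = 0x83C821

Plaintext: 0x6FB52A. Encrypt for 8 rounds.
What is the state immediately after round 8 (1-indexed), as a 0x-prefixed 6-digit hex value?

s_0 = plaintext = 0x6FB52A
s_1 = Round(s_0, k_0) = 0x52AE76
s_2 = Round(s_1, k_1) = 0xE765A3
s_3 = Round(s_2, k_2) = 0x5A3E6B
s_4 = Round(s_3, k_3) = 0xE6B64E
s_5 = Round(s_4, k_4) = 0x64E624
s_6 = Round(s_5, k_5) = 0x624F37
s_7 = Round(s_6, k_6) = 0xF376CD
s_8 = Round(s_7, k_7) = 0x6CD954

0x6CD954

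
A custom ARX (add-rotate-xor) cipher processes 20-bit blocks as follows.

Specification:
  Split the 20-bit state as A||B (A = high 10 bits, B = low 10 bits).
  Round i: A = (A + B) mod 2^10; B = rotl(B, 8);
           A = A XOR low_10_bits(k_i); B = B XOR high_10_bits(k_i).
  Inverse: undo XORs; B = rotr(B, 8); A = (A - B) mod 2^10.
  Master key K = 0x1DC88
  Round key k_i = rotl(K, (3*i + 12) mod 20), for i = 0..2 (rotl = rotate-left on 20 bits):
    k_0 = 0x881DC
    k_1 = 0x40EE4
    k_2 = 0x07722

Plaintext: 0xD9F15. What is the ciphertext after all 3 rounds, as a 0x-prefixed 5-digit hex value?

s_0 = plaintext = 0xD9F15
s_1 = Round(s_0, k_0) = 0xE83E5
s_2 = Round(s_1, k_1) = 0x584FA
s_3 = Round(s_2, k_2) = 0x5E623

0x5E623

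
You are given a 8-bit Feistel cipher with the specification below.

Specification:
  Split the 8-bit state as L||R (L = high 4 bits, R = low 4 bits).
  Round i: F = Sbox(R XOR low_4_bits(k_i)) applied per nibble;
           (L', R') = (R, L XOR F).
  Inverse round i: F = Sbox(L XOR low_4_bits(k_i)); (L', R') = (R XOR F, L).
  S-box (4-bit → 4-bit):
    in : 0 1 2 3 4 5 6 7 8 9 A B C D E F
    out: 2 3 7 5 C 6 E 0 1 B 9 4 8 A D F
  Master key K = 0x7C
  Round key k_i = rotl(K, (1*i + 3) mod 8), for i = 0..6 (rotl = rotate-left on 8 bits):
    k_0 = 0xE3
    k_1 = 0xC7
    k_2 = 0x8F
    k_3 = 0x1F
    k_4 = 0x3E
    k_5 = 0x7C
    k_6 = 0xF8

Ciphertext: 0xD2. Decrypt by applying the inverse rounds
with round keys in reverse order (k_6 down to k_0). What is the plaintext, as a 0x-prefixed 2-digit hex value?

0x16

s_0 = ciphertext = 0xD2
s_1 = InvRound(s_0, k_6) = 0x4D
s_2 = InvRound(s_1, k_5) = 0xC4
s_3 = InvRound(s_2, k_4) = 0x3C
s_4 = InvRound(s_3, k_3) = 0x43
s_5 = InvRound(s_4, k_2) = 0x74
s_6 = InvRound(s_5, k_1) = 0x67
s_7 = InvRound(s_6, k_0) = 0x16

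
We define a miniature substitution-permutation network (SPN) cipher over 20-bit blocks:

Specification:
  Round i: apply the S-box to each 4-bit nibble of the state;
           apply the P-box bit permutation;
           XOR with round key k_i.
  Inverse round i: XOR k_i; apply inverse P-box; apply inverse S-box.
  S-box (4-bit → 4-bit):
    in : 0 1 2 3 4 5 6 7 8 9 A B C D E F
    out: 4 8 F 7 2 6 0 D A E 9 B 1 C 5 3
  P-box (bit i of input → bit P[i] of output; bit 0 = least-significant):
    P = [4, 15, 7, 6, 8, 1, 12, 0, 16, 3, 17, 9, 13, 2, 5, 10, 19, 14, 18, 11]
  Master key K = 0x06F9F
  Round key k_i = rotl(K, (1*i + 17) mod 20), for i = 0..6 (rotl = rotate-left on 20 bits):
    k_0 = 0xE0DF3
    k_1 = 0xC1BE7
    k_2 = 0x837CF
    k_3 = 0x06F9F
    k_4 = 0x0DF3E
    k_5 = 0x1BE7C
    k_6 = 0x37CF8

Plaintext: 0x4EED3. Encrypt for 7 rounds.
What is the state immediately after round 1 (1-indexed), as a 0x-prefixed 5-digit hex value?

0xDFD42

s_0 = plaintext = 0x4EED3
s_1 = Round(s_0, k_0) = 0xDFD42
s_2 = Round(s_1, k_1) = 0xAB131
s_3 = Round(s_2, k_2) = 0x00889
s_4 = Round(s_3, k_3) = 0x4ED74
s_5 = Round(s_4, k_4) = 0x22C1F
s_6 = Round(s_5, k_5) = 0xC5249
s_7 = Round(s_6, k_6) = 0x8FE16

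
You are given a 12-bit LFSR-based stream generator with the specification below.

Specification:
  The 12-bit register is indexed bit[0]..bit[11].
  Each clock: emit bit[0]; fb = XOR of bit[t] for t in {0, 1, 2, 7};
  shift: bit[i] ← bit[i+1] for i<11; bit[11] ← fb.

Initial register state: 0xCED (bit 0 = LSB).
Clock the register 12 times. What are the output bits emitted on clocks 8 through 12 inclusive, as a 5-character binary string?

10011

reg_0 = 0xCED
clock 1: out=1, reg = 0xE76
clock 2: out=0, reg = 0x73B
clock 3: out=1, reg = 0x39D
clock 4: out=1, reg = 0x9CE
clock 5: out=0, reg = 0xCE7
clock 6: out=1, reg = 0x673
clock 7: out=1, reg = 0x339
clock 8: out=1, reg = 0x99C
clock 9: out=0, reg = 0x4CE
clock 10: out=0, reg = 0xA67
clock 11: out=1, reg = 0xD33
clock 12: out=1, reg = 0x699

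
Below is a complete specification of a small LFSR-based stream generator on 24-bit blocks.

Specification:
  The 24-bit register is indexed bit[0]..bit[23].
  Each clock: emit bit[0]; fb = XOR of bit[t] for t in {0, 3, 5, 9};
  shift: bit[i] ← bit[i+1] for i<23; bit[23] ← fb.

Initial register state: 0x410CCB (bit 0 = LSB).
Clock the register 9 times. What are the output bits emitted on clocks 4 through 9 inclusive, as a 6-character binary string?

100110

reg_0 = 0x410CCB
clock 1: out=1, reg = 0x208665
clock 2: out=1, reg = 0x904332
clock 3: out=0, reg = 0x482199
clock 4: out=1, reg = 0x2410CC
clock 5: out=0, reg = 0x920866
clock 6: out=0, reg = 0xC90433
clock 7: out=1, reg = 0x648219
clock 8: out=1, reg = 0xB2410C
clock 9: out=0, reg = 0xD92086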